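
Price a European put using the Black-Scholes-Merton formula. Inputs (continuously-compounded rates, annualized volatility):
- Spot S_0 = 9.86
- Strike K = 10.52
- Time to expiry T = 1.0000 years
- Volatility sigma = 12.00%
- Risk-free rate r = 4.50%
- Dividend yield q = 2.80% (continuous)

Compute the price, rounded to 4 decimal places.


d1 = (ln(S/K) + (r - q + 0.5*sigma^2) * T) / (sigma * sqrt(T)) = -0.33826699
d2 = d1 - sigma * sqrt(T) = -0.45826699
exp(-rT) = 0.95599748; exp(-qT) = 0.97238837
P = K * exp(-rT) * N(-d2) - S_0 * exp(-qT) * N(-d1)
N(-d1) = 0.63241900; N(-d2) = 0.67661968
P = 10.5200 * 0.95599748 * 0.67661968 - 9.8600 * 0.97238837 * 0.63241900 = 0.7414

Answer: Price = 0.7414


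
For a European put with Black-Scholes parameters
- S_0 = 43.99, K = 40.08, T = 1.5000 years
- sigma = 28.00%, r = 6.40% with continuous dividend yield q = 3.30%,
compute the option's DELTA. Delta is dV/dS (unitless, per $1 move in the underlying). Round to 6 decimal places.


d1 = 0.5785020538; d2 = 0.2355734898
phi(d1) = 0.3374726374; exp(-qT) = 0.9517051581; exp(-rT) = 0.9084640161
N(-d1) = 0.2814626056
Delta = -exp(-qT) * N(-d1) = -0.9517051581 * 0.2814626056 = -0.267869

Answer: Delta = -0.267869


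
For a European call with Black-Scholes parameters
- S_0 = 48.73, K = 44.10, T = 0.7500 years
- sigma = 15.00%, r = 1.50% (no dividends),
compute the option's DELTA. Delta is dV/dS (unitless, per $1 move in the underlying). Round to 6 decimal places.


d1 = 0.9200852067; d2 = 0.7901813962
phi(d1) = 0.2612658188; exp(-qT) = 1.0000000000; exp(-rT) = 0.9888130446
N(d1) = 0.8212358829
Delta = exp(-qT) * N(d1) = 1.0000000000 * 0.8212358829 = 0.821236

Answer: Delta = 0.821236


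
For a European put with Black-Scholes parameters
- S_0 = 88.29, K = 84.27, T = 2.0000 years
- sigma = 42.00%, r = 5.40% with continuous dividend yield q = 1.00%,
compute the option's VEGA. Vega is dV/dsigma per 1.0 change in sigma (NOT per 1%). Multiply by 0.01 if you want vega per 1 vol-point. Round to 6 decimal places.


Answer: Vega = 42.571493

Derivation:
d1 = 0.5235972864; d2 = -0.0703724098
phi(d1) = 0.3478389852; exp(-qT) = 0.9801986733; exp(-rT) = 0.8976275964
Vega = S * exp(-qT) * phi(d1) * sqrt(T) = 88.2900 * 0.9801986733 * 0.3478389852 * 1.4142135624 = 42.571493


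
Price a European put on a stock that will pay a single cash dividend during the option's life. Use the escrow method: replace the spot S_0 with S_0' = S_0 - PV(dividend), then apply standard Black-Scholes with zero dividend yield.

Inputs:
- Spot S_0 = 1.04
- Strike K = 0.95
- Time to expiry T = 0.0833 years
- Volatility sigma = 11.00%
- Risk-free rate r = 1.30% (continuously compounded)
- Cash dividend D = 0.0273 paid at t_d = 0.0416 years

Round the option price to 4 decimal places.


Answer: Price = 0.0002

Derivation:
PV(D) = D * exp(-r * t_d) = 0.0273 * 0.99945935 = 0.02728524
S_0' = S_0 - PV(D) = 1.0400 - 0.02728524 = 1.01271476
d1 = (ln(S_0'/K) + (r + sigma^2/2)*T) / (sigma*sqrt(T)) = 2.06359280
d2 = d1 - sigma*sqrt(T) = 2.03184489
exp(-rT) = 0.99891769
N(-d1) = 0.01952817; N(-d2) = 0.02108468
P = K * exp(-rT) * N(-d2) - S_0' * N(-d1) = 0.9500 * 0.99891769 * 0.02108468 - 1.01271476 * 0.01952817 = 0.0002


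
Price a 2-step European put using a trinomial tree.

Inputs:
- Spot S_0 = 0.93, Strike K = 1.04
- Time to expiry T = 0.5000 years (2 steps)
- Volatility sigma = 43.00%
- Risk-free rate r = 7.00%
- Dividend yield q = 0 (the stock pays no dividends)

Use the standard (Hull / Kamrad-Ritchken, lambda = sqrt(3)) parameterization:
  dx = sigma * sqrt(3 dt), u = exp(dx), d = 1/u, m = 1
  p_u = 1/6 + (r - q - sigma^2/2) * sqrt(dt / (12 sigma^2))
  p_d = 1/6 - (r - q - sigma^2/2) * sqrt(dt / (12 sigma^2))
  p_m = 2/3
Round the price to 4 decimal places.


dt = T/N = 0.250000; dx = sigma*sqrt(3*dt) = 0.372391
u = exp(dx) = 1.451200; d = 1/u = 0.689085
p_u = 0.159131, p_m = 0.666667, p_d = 0.174202
Discount per step: exp(-r*dt) = 0.982652
Stock lattice S(k, j) with j the centered position index:
  k=0: S(0,+0) = 0.9300
  k=1: S(1,-1) = 0.6408; S(1,+0) = 0.9300; S(1,+1) = 1.3496
  k=2: S(2,-2) = 0.4416; S(2,-1) = 0.6408; S(2,+0) = 0.9300; S(2,+1) = 1.3496; S(2,+2) = 1.9586
Terminal payoffs V(N, j) = max(K - S_T, 0):
  V(2,-2) = 0.598401; V(2,-1) = 0.399151; V(2,+0) = 0.110000; V(2,+1) = 0.000000; V(2,+2) = 0.000000
Backward induction: V(k, j) = exp(-r*dt) * [p_u * V(k+1, j+1) + p_m * V(k+1, j) + p_d * V(k+1, j-1)]
  V(1,-1) = exp(-r*dt) * [p_u*0.110000 + p_m*0.399151 + p_d*0.598401] = 0.381120
  V(1,+0) = exp(-r*dt) * [p_u*0.000000 + p_m*0.110000 + p_d*0.399151] = 0.140388
  V(1,+1) = exp(-r*dt) * [p_u*0.000000 + p_m*0.000000 + p_d*0.110000] = 0.018830
  V(0,+0) = exp(-r*dt) * [p_u*0.018830 + p_m*0.140388 + p_d*0.381120] = 0.160153

Answer: Price = V(0,0) = 0.1602


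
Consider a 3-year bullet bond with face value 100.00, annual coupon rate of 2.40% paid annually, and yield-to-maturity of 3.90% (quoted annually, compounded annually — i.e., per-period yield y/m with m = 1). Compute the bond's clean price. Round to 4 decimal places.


Coupon per period c = face * coupon_rate / m = 2.400000
Periods per year m = 1; per-period yield y/m = 0.039000
Number of cashflows N = 3
Cashflows (t years, CF_t, discount factor 1/(1+y/m)^(m*t), PV):
  t = 1.0000: CF_t = 2.400000, DF = 0.962464, PV = 2.309913
  t = 2.0000: CF_t = 2.400000, DF = 0.926337, PV = 2.223208
  t = 3.0000: CF_t = 102.400000, DF = 0.891566, PV = 91.296329
Price P = sum_t PV_t = 95.829450

Answer: Price = 95.8295


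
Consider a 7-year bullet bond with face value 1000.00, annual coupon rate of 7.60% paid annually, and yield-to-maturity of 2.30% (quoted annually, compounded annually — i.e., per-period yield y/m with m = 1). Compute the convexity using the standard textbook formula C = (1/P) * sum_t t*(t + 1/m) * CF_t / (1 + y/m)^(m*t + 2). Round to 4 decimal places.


Answer: Convexity = 42.1242

Derivation:
Coupon per period c = face * coupon_rate / m = 76.000000
Periods per year m = 1; per-period yield y/m = 0.023000
Number of cashflows N = 7
Cashflows (t years, CF_t, discount factor 1/(1+y/m)^(m*t), PV):
  t = 1.0000: CF_t = 76.000000, DF = 0.977517, PV = 74.291300
  t = 2.0000: CF_t = 76.000000, DF = 0.955540, PV = 72.621017
  t = 3.0000: CF_t = 76.000000, DF = 0.934056, PV = 70.988286
  t = 4.0000: CF_t = 76.000000, DF = 0.913056, PV = 69.392264
  t = 5.0000: CF_t = 76.000000, DF = 0.892528, PV = 67.832125
  t = 6.0000: CF_t = 76.000000, DF = 0.872461, PV = 66.307063
  t = 7.0000: CF_t = 1076.000000, DF = 0.852846, PV = 917.662184
Price P = sum_t PV_t = 1339.094239
Convexity numerator sum_t t*(t + 1/m) * CF_t / (1+y/m)^(m*t + 2):
  t = 1.0000: term = 141.976572
  t = 2.0000: term = 416.353584
  t = 3.0000: term = 813.985502
  t = 4.0000: term = 1326.141255
  t = 5.0000: term = 1944.488643
  t = 6.0000: term = 2661.079277
  t = 7.0000: term = 49104.307975
Convexity = (1/P) * sum = 56408.332809 / 1339.094239 = 42.124244


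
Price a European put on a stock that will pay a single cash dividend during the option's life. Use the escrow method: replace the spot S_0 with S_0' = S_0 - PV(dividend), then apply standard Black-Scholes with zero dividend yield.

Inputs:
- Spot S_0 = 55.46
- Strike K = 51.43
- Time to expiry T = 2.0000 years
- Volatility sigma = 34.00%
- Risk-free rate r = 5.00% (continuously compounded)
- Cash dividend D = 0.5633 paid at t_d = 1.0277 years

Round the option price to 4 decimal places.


PV(D) = D * exp(-r * t_d) = 0.5633 * 0.94991288 = 0.53508593
S_0' = S_0 - PV(D) = 55.4600 - 0.53508593 = 54.92491407
d1 = (ln(S_0'/K) + (r + sigma^2/2)*T) / (sigma*sqrt(T)) = 0.58512128
d2 = d1 - sigma*sqrt(T) = 0.10428867
exp(-rT) = 0.90483742
N(-d1) = 0.27923308; N(-d2) = 0.45847013
P = K * exp(-rT) * N(-d2) - S_0' * N(-d1) = 51.4300 * 0.90483742 * 0.45847013 - 54.92491407 * 0.27923308 = 5.9984

Answer: Price = 5.9984


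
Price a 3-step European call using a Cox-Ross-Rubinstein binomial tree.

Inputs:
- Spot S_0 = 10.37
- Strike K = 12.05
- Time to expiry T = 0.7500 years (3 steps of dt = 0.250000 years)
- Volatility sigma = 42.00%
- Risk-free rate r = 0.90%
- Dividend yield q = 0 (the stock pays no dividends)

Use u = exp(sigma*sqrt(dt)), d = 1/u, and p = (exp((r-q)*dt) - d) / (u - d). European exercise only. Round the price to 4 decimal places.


dt = T/N = 0.250000
u = exp(sigma*sqrt(dt)) = 1.233678; d = 1/u = 0.810584
p = (exp((r-q)*dt) - d) / (u - d) = 0.453016
Discount per step: exp(-r*dt) = 0.997753
Stock lattice S(k, i) with i counting down-moves:
  k=0: S(0,0) = 10.3700
  k=1: S(1,0) = 12.7932; S(1,1) = 8.4058
  k=2: S(2,0) = 15.7827; S(2,1) = 10.3700; S(2,2) = 6.8136
  k=3: S(3,0) = 19.4708; S(3,1) = 12.7932; S(3,2) = 8.4058; S(3,3) = 5.5230
Terminal payoffs V(N, i) = max(S_T - K, 0):
  V(3,0) = 7.420822; V(3,1) = 0.743241; V(3,2) = 0.000000; V(3,3) = 0.000000
Backward induction: V(k, i) = exp(-r*dt) * [p * V(k+1, i) + (1-p) * V(k+1, i+1)].
  V(2,0) = exp(-r*dt) * [p*7.420822 + (1-p)*0.743241] = 3.759823
  V(2,1) = exp(-r*dt) * [p*0.743241 + (1-p)*0.000000] = 0.335944
  V(2,2) = exp(-r*dt) * [p*0.000000 + (1-p)*0.000000] = 0.000000
  V(1,0) = exp(-r*dt) * [p*3.759823 + (1-p)*0.335944] = 1.882775
  V(1,1) = exp(-r*dt) * [p*0.335944 + (1-p)*0.000000] = 0.151846
  V(0,0) = exp(-r*dt) * [p*1.882775 + (1-p)*0.151846] = 0.933881

Answer: Price = V(0,0) = 0.9339


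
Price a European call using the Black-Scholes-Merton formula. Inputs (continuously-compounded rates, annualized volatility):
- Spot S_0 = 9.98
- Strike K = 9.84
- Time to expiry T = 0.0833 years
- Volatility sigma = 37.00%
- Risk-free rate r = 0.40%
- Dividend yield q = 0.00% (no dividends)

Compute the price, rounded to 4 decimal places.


Answer: Price = 0.4974

Derivation:
d1 = (ln(S/K) + (r - q + 0.5*sigma^2) * T) / (sigma * sqrt(T)) = 0.18880756
d2 = d1 - sigma * sqrt(T) = 0.08201913
exp(-rT) = 0.99966686; exp(-qT) = 1.00000000
C = S_0 * exp(-qT) * N(d1) - K * exp(-rT) * N(d2)
N(d1) = 0.57487818; N(d2) = 0.53268425
C = 9.9800 * 1.00000000 * 0.57487818 - 9.8400 * 0.99966686 * 0.53268425 = 0.4974


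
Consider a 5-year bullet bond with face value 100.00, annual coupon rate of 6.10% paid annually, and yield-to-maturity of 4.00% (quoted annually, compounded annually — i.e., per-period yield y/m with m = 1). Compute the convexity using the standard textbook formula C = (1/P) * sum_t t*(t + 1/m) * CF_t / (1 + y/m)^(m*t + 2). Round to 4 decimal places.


Answer: Convexity = 23.9375

Derivation:
Coupon per period c = face * coupon_rate / m = 6.100000
Periods per year m = 1; per-period yield y/m = 0.040000
Number of cashflows N = 5
Cashflows (t years, CF_t, discount factor 1/(1+y/m)^(m*t), PV):
  t = 1.0000: CF_t = 6.100000, DF = 0.961538, PV = 5.865385
  t = 2.0000: CF_t = 6.100000, DF = 0.924556, PV = 5.639793
  t = 3.0000: CF_t = 6.100000, DF = 0.888996, PV = 5.422878
  t = 4.0000: CF_t = 6.100000, DF = 0.854804, PV = 5.214306
  t = 5.0000: CF_t = 106.100000, DF = 0.821927, PV = 87.206466
Price P = sum_t PV_t = 109.348827
Convexity numerator sum_t t*(t + 1/m) * CF_t / (1+y/m)^(m*t + 2):
  t = 1.0000: term = 10.845756
  t = 2.0000: term = 31.285833
  t = 3.0000: term = 60.165064
  t = 4.0000: term = 96.418372
  t = 5.0000: term = 2418.818399
Convexity = (1/P) * sum = 2617.533425 / 109.348827 = 23.937462


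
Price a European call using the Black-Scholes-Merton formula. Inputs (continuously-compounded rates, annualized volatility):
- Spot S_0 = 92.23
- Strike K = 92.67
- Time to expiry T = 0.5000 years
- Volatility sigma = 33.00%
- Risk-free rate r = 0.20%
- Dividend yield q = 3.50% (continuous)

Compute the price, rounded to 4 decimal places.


Answer: Price = 7.5696

Derivation:
d1 = (ln(S/K) + (r - q + 0.5*sigma^2) * T) / (sigma * sqrt(T)) = 0.02556582
d2 = d1 - sigma * sqrt(T) = -0.20777942
exp(-rT) = 0.99900050; exp(-qT) = 0.98265224
C = S_0 * exp(-qT) * N(d1) - K * exp(-rT) * N(d2)
N(d1) = 0.51019817; N(d2) = 0.41770060
C = 92.2300 * 0.98265224 * 0.51019817 - 92.6700 * 0.99900050 * 0.41770060 = 7.5696


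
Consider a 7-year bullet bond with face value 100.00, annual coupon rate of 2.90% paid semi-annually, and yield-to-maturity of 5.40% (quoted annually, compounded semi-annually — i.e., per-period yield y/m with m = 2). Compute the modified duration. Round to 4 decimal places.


Coupon per period c = face * coupon_rate / m = 1.450000
Periods per year m = 2; per-period yield y/m = 0.027000
Number of cashflows N = 14
Cashflows (t years, CF_t, discount factor 1/(1+y/m)^(m*t), PV):
  t = 0.5000: CF_t = 1.450000, DF = 0.973710, PV = 1.411879
  t = 1.0000: CF_t = 1.450000, DF = 0.948111, PV = 1.374761
  t = 1.5000: CF_t = 1.450000, DF = 0.923185, PV = 1.338618
  t = 2.0000: CF_t = 1.450000, DF = 0.898914, PV = 1.303426
  t = 2.5000: CF_t = 1.450000, DF = 0.875282, PV = 1.269158
  t = 3.0000: CF_t = 1.450000, DF = 0.852270, PV = 1.235792
  t = 3.5000: CF_t = 1.450000, DF = 0.829864, PV = 1.203303
  t = 4.0000: CF_t = 1.450000, DF = 0.808047, PV = 1.171668
  t = 4.5000: CF_t = 1.450000, DF = 0.786803, PV = 1.140864
  t = 5.0000: CF_t = 1.450000, DF = 0.766118, PV = 1.110871
  t = 5.5000: CF_t = 1.450000, DF = 0.745976, PV = 1.081666
  t = 6.0000: CF_t = 1.450000, DF = 0.726365, PV = 1.053229
  t = 6.5000: CF_t = 1.450000, DF = 0.707268, PV = 1.025539
  t = 7.0000: CF_t = 101.450000, DF = 0.688674, PV = 69.865994
Price P = sum_t PV_t = 85.586767
First compute Macaulay numerator sum_t t * PV_t:
  t * PV_t at t = 0.5000: 0.705940
  t * PV_t at t = 1.0000: 1.374761
  t * PV_t at t = 1.5000: 2.007927
  t * PV_t at t = 2.0000: 2.606851
  t * PV_t at t = 2.5000: 3.172896
  t * PV_t at t = 3.0000: 3.707376
  t * PV_t at t = 3.5000: 4.211560
  t * PV_t at t = 4.0000: 4.686671
  t * PV_t at t = 4.5000: 5.133890
  t * PV_t at t = 5.0000: 5.554354
  t * PV_t at t = 5.5000: 5.949162
  t * PV_t at t = 6.0000: 6.319372
  t * PV_t at t = 6.5000: 6.666004
  t * PV_t at t = 7.0000: 489.061957
Macaulay duration D = 541.158719 / 85.586767 = 6.322925
Modified duration = D / (1 + y/m) = 6.322925 / (1 + 0.027000) = 6.156694

Answer: Modified duration = 6.1567


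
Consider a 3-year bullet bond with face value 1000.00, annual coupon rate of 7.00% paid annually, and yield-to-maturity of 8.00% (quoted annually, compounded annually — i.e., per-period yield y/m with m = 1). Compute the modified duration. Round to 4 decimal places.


Answer: Modified duration = 2.5975

Derivation:
Coupon per period c = face * coupon_rate / m = 70.000000
Periods per year m = 1; per-period yield y/m = 0.080000
Number of cashflows N = 3
Cashflows (t years, CF_t, discount factor 1/(1+y/m)^(m*t), PV):
  t = 1.0000: CF_t = 70.000000, DF = 0.925926, PV = 64.814815
  t = 2.0000: CF_t = 70.000000, DF = 0.857339, PV = 60.013717
  t = 3.0000: CF_t = 1070.000000, DF = 0.793832, PV = 849.400498
Price P = sum_t PV_t = 974.229030
First compute Macaulay numerator sum_t t * PV_t:
  t * PV_t at t = 1.0000: 64.814815
  t * PV_t at t = 2.0000: 120.027435
  t * PV_t at t = 3.0000: 2548.201494
Macaulay duration D = 2733.043743 / 974.229030 = 2.805340
Modified duration = D / (1 + y/m) = 2.805340 / (1 + 0.080000) = 2.597537


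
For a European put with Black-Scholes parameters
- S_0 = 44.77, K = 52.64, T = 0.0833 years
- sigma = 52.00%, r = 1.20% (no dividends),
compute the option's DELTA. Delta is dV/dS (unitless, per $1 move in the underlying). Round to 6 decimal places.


d1 = -0.9973028572; d2 = -1.1473839020
phi(d1) = 0.2426233525; exp(-qT) = 1.0000000000; exp(-rT) = 0.9990008994
N(-d1) = 0.8406912364
Delta = -exp(-qT) * N(-d1) = -1.0000000000 * 0.8406912364 = -0.840691

Answer: Delta = -0.840691


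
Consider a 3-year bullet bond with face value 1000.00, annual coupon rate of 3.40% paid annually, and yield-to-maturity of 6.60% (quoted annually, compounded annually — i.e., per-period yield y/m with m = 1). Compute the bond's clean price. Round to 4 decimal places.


Answer: Price = 915.4044

Derivation:
Coupon per period c = face * coupon_rate / m = 34.000000
Periods per year m = 1; per-period yield y/m = 0.066000
Number of cashflows N = 3
Cashflows (t years, CF_t, discount factor 1/(1+y/m)^(m*t), PV):
  t = 1.0000: CF_t = 34.000000, DF = 0.938086, PV = 31.894934
  t = 2.0000: CF_t = 34.000000, DF = 0.880006, PV = 29.920201
  t = 3.0000: CF_t = 1034.000000, DF = 0.825521, PV = 853.589226
Price P = sum_t PV_t = 915.404361


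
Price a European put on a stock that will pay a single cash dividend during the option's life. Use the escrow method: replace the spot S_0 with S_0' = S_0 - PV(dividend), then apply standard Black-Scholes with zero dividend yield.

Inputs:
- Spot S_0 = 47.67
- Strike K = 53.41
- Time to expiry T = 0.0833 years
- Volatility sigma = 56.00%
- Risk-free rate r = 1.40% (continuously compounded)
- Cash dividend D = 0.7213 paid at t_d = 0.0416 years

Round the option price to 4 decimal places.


Answer: Price = 7.3854

Derivation:
PV(D) = D * exp(-r * t_d) = 0.7213 * 0.99941777 = 0.72088004
S_0' = S_0 - PV(D) = 47.6700 - 0.72088004 = 46.94911996
d1 = (ln(S_0'/K) + (r + sigma^2/2)*T) / (sigma*sqrt(T)) = -0.70970065
d2 = d1 - sigma*sqrt(T) = -0.87132639
exp(-rT) = 0.99883448
N(-d1) = 0.76105511; N(-d2) = 0.80821202
P = K * exp(-rT) * N(-d2) - S_0' * N(-d1) = 53.4100 * 0.99883448 * 0.80821202 - 46.94911996 * 0.76105511 = 7.3854


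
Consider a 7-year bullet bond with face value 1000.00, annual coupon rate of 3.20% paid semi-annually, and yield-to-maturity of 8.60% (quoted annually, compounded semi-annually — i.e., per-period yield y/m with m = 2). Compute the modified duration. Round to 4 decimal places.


Answer: Modified duration = 5.9196

Derivation:
Coupon per period c = face * coupon_rate / m = 16.000000
Periods per year m = 2; per-period yield y/m = 0.043000
Number of cashflows N = 14
Cashflows (t years, CF_t, discount factor 1/(1+y/m)^(m*t), PV):
  t = 0.5000: CF_t = 16.000000, DF = 0.958773, PV = 15.340364
  t = 1.0000: CF_t = 16.000000, DF = 0.919245, PV = 14.707924
  t = 1.5000: CF_t = 16.000000, DF = 0.881347, PV = 14.101557
  t = 2.0000: CF_t = 16.000000, DF = 0.845012, PV = 13.520189
  t = 2.5000: CF_t = 16.000000, DF = 0.810174, PV = 12.962789
  t = 3.0000: CF_t = 16.000000, DF = 0.776773, PV = 12.428369
  t = 3.5000: CF_t = 16.000000, DF = 0.744749, PV = 11.915982
  t = 4.0000: CF_t = 16.000000, DF = 0.714045, PV = 11.424719
  t = 4.5000: CF_t = 16.000000, DF = 0.684607, PV = 10.953709
  t = 5.0000: CF_t = 16.000000, DF = 0.656382, PV = 10.502118
  t = 5.5000: CF_t = 16.000000, DF = 0.629322, PV = 10.069145
  t = 6.0000: CF_t = 16.000000, DF = 0.603376, PV = 9.654022
  t = 6.5000: CF_t = 16.000000, DF = 0.578501, PV = 9.256013
  t = 7.0000: CF_t = 1016.000000, DF = 0.554651, PV = 563.525262
Price P = sum_t PV_t = 720.362161
First compute Macaulay numerator sum_t t * PV_t:
  t * PV_t at t = 0.5000: 7.670182
  t * PV_t at t = 1.0000: 14.707924
  t * PV_t at t = 1.5000: 21.152335
  t * PV_t at t = 2.0000: 27.040377
  t * PV_t at t = 2.5000: 32.406972
  t * PV_t at t = 3.0000: 37.285106
  t * PV_t at t = 3.5000: 41.705936
  t * PV_t at t = 4.0000: 45.698875
  t * PV_t at t = 4.5000: 49.291691
  t * PV_t at t = 5.0000: 52.510591
  t * PV_t at t = 5.5000: 55.380297
  t * PV_t at t = 6.0000: 57.924132
  t * PV_t at t = 6.5000: 60.164087
  t * PV_t at t = 7.0000: 3944.676837
Macaulay duration D = 4447.615341 / 720.362161 = 6.174138
Modified duration = D / (1 + y/m) = 6.174138 / (1 + 0.043000) = 5.919595


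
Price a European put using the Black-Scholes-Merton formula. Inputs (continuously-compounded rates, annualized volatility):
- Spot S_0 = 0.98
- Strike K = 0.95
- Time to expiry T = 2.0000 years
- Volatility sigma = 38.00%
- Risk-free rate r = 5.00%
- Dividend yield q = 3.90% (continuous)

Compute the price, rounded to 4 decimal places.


d1 = (ln(S/K) + (r - q + 0.5*sigma^2) * T) / (sigma * sqrt(T)) = 0.36749193
d2 = d1 - sigma * sqrt(T) = -0.16990922
exp(-rT) = 0.90483742; exp(-qT) = 0.92496443
P = K * exp(-rT) * N(-d2) - S_0 * exp(-qT) * N(-d1)
N(-d1) = 0.35662606; N(-d2) = 0.56745924
P = 0.9500 * 0.90483742 * 0.56745924 - 0.9800 * 0.92496443 * 0.35662606 = 0.1645

Answer: Price = 0.1645


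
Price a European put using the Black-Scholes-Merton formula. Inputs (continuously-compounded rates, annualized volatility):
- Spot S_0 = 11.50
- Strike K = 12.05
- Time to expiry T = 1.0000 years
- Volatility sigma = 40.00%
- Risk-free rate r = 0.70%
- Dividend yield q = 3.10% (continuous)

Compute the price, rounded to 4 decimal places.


d1 = (ln(S/K) + (r - q + 0.5*sigma^2) * T) / (sigma * sqrt(T)) = 0.02320594
d2 = d1 - sigma * sqrt(T) = -0.37679406
exp(-rT) = 0.99302444; exp(-qT) = 0.96947557
P = K * exp(-rT) * N(-d2) - S_0 * exp(-qT) * N(-d1)
N(-d1) = 0.49074300; N(-d2) = 0.64683667
P = 12.0500 * 0.99302444 * 0.64683667 - 11.5000 * 0.96947557 * 0.49074300 = 2.2687

Answer: Price = 2.2687


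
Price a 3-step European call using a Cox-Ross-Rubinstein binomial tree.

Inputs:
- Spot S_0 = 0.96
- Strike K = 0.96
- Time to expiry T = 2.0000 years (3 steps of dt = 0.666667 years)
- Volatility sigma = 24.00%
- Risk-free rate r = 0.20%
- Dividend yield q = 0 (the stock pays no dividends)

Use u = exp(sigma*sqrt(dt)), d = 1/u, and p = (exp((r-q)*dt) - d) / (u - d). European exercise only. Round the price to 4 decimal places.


dt = T/N = 0.666667
u = exp(sigma*sqrt(dt)) = 1.216477; d = 1/u = 0.822046
p = (exp((r-q)*dt) - d) / (u - d) = 0.454549
Discount per step: exp(-r*dt) = 0.998668
Stock lattice S(k, i) with i counting down-moves:
  k=0: S(0,0) = 0.9600
  k=1: S(1,0) = 1.1678; S(1,1) = 0.7892
  k=2: S(2,0) = 1.4206; S(2,1) = 0.9600; S(2,2) = 0.6487
  k=3: S(3,0) = 1.7282; S(3,1) = 1.1678; S(3,2) = 0.7892; S(3,3) = 0.5333
Terminal payoffs V(N, i) = max(S_T - K, 0):
  V(3,0) = 0.768157; V(3,1) = 0.207818; V(3,2) = 0.000000; V(3,3) = 0.000000
Backward induction: V(k, i) = exp(-r*dt) * [p * V(k+1, i) + (1-p) * V(k+1, i+1)].
  V(2,0) = exp(-r*dt) * [p*0.768157 + (1-p)*0.207818] = 0.461903
  V(2,1) = exp(-r*dt) * [p*0.207818 + (1-p)*0.000000] = 0.094338
  V(2,2) = exp(-r*dt) * [p*0.000000 + (1-p)*0.000000] = 0.000000
  V(1,0) = exp(-r*dt) * [p*0.461903 + (1-p)*0.094338] = 0.261066
  V(1,1) = exp(-r*dt) * [p*0.094338 + (1-p)*0.000000] = 0.042824
  V(0,0) = exp(-r*dt) * [p*0.261066 + (1-p)*0.042824] = 0.141836

Answer: Price = V(0,0) = 0.1418


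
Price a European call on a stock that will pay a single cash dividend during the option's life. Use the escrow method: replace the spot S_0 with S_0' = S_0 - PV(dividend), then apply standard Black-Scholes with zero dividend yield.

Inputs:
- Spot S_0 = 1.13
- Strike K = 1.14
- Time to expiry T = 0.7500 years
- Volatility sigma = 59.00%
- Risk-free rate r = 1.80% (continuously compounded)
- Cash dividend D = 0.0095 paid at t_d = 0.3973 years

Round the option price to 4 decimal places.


Answer: Price = 0.2243

Derivation:
PV(D) = D * exp(-r * t_d) = 0.0095 * 0.99287411 = 0.00943230
S_0' = S_0 - PV(D) = 1.1300 - 0.00943230 = 1.12056770
d1 = (ln(S_0'/K) + (r + sigma^2/2)*T) / (sigma*sqrt(T)) = 0.24825018
d2 = d1 - sigma*sqrt(T) = -0.26270481
exp(-rT) = 0.98659072
N(d1) = 0.59802958; N(d2) = 0.39638905
C = S_0' * N(d1) - K * exp(-rT) * N(d2) = 1.12056770 * 0.59802958 - 1.1400 * 0.98659072 * 0.39638905 = 0.2243


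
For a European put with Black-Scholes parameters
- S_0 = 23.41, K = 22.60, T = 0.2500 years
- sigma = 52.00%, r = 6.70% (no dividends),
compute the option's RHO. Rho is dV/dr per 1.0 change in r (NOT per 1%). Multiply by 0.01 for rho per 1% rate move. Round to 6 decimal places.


d1 = 0.3298591355; d2 = 0.0698591355
phi(d1) = 0.3778182354; exp(-qT) = 1.0000000000; exp(-rT) = 0.9833895013
N(-d2) = 0.4721528894
Rho = -K*T*exp(-rT)*N(-d2) = -22.6000 * 0.2500 * 0.9833895013 * 0.4721528894 = -2.623353

Answer: Rho = -2.623353


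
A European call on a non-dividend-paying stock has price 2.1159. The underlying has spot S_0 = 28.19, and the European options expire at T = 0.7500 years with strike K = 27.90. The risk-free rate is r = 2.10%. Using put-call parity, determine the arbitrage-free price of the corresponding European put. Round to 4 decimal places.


Put-call parity: C - P = S_0 * exp(-qT) - K * exp(-rT).
S_0 * exp(-qT) = 28.1900 * 1.00000000 = 28.19000000
K * exp(-rT) = 27.9000 * 0.98437338 = 27.46401738
P = C - S*exp(-qT) + K*exp(-rT)
P = 2.1159 - 28.19000000 + 27.46401738 = 1.3899

Answer: Put price = 1.3899


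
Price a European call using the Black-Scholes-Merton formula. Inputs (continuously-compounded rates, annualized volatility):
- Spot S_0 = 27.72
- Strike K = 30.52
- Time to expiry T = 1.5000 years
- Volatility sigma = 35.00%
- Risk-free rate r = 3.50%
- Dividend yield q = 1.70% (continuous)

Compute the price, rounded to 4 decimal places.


Answer: Price = 3.8427

Derivation:
d1 = (ln(S/K) + (r - q + 0.5*sigma^2) * T) / (sigma * sqrt(T)) = 0.05283192
d2 = d1 - sigma * sqrt(T) = -0.37582879
exp(-rT) = 0.94885432; exp(-qT) = 0.97482238
C = S_0 * exp(-qT) * N(d1) - K * exp(-rT) * N(d2)
N(d1) = 0.52106709; N(d2) = 0.35352209
C = 27.7200 * 0.97482238 * 0.52106709 - 30.5200 * 0.94885432 * 0.35352209 = 3.8427


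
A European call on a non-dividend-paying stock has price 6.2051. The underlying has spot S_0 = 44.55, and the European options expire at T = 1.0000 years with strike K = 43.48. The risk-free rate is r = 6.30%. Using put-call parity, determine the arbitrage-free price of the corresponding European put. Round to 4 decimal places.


Put-call parity: C - P = S_0 * exp(-qT) - K * exp(-rT).
S_0 * exp(-qT) = 44.5500 * 1.00000000 = 44.55000000
K * exp(-rT) = 43.4800 * 0.93894347 = 40.82526224
P = C - S*exp(-qT) + K*exp(-rT)
P = 6.2051 - 44.55000000 + 40.82526224 = 2.4804

Answer: Put price = 2.4804


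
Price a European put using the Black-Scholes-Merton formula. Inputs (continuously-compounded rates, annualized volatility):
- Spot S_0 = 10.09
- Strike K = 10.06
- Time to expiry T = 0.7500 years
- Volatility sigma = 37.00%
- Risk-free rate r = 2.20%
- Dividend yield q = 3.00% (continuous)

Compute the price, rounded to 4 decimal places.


d1 = (ln(S/K) + (r - q + 0.5*sigma^2) * T) / (sigma * sqrt(T)) = 0.15078257
d2 = d1 - sigma * sqrt(T) = -0.16964683
exp(-rT) = 0.98363538; exp(-qT) = 0.97775124
P = K * exp(-rT) * N(-d2) - S_0 * exp(-qT) * N(-d1)
N(-d1) = 0.44007362; N(-d2) = 0.56735605
P = 10.0600 * 0.98363538 * 0.56735605 - 10.0900 * 0.97775124 * 0.44007362 = 1.2726

Answer: Price = 1.2726


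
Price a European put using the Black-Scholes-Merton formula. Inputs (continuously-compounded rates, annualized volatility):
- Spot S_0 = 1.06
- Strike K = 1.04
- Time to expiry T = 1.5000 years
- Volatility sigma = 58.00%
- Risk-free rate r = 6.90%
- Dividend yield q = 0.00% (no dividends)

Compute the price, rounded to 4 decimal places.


Answer: Price = 0.2200

Derivation:
d1 = (ln(S/K) + (r - q + 0.5*sigma^2) * T) / (sigma * sqrt(T)) = 0.52769357
d2 = d1 - sigma * sqrt(T) = -0.18265846
exp(-rT) = 0.90167602; exp(-qT) = 1.00000000
P = K * exp(-rT) * N(-d2) - S_0 * exp(-qT) * N(-d1)
N(-d1) = 0.29885602; N(-d2) = 0.57246699
P = 1.0400 * 0.90167602 * 0.57246699 - 1.0600 * 1.00000000 * 0.29885602 = 0.2200


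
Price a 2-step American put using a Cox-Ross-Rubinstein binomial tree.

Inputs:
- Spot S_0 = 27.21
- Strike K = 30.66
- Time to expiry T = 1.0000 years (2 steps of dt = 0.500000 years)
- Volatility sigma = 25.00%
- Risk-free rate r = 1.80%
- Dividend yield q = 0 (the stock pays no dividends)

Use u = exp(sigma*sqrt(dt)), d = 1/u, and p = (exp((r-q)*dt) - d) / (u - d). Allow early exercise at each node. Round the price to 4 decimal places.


Answer: Price = V(0,0) = 4.8854

Derivation:
dt = T/N = 0.500000
u = exp(sigma*sqrt(dt)) = 1.193365; d = 1/u = 0.837967
p = (exp((r-q)*dt) - d) / (u - d) = 0.481359
Discount per step: exp(-r*dt) = 0.991040
Stock lattice S(k, i) with i counting down-moves:
  k=0: S(0,0) = 27.2100
  k=1: S(1,0) = 32.4715; S(1,1) = 22.8011
  k=2: S(2,0) = 38.7503; S(2,1) = 27.2100; S(2,2) = 19.1065
Terminal payoffs V(N, i) = max(K - S_T, 0):
  V(2,0) = 0.000000; V(2,1) = 3.450000; V(2,2) = 11.553451
Backward induction: V(k, i) = exp(-r*dt) * [p * V(k+1, i) + (1-p) * V(k+1, i+1)]; then take max(V_cont, immediate exercise) for American.
  V(1,0) = exp(-r*dt) * [p*0.000000 + (1-p)*3.450000] = 1.773281; exercise = 0.000000; V(1,0) = max -> 1.773281
  V(1,1) = exp(-r*dt) * [p*3.450000 + (1-p)*11.553451] = 7.584219; exercise = 7.858921; V(1,1) = max -> 7.858921
  V(0,0) = exp(-r*dt) * [p*1.773281 + (1-p)*7.858921] = 4.885379; exercise = 3.450000; V(0,0) = max -> 4.885379


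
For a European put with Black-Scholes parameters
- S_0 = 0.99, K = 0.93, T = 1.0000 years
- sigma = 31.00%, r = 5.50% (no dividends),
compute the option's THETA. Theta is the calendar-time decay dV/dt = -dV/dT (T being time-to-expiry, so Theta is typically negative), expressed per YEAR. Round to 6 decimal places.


Answer: Theta = -0.033166

Derivation:
d1 = 0.5340979257; d2 = 0.2240979257
phi(d1) = 0.3459127061; exp(-qT) = 1.0000000000; exp(-rT) = 0.9464851480
Theta = -S*exp(-qT)*phi(d1)*sigma/(2*sqrt(T)) + r*K*exp(-rT)*N(-d2) - q*S*exp(-qT)*N(-d1)
N(-d1) = 0.2966368924; N(-d2) = 0.4113405532; sqrt(T) = 1.0000000000
Term 1 = -0.9900 * 1.0000000000 * 0.3459127061 * 0.3100 / (2 * 1.0000000000) = -0.0530803048
Term 2 = 0.0550 * 0.9300 * 0.9464851480 * 0.4113405532 = 0.0199141131
Term 3 = 0 (no dividend yield, q = 0)
Theta = -0.0530803048 + (0.0199141131) + (0.0000000000) = -0.033166


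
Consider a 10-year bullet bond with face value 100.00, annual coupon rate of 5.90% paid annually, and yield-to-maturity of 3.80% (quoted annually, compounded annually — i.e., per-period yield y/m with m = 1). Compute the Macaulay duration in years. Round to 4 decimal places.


Coupon per period c = face * coupon_rate / m = 5.900000
Periods per year m = 1; per-period yield y/m = 0.038000
Number of cashflows N = 10
Cashflows (t years, CF_t, discount factor 1/(1+y/m)^(m*t), PV):
  t = 1.0000: CF_t = 5.900000, DF = 0.963391, PV = 5.684008
  t = 2.0000: CF_t = 5.900000, DF = 0.928122, PV = 5.475923
  t = 3.0000: CF_t = 5.900000, DF = 0.894145, PV = 5.275455
  t = 4.0000: CF_t = 5.900000, DF = 0.861411, PV = 5.082327
  t = 5.0000: CF_t = 5.900000, DF = 0.829876, PV = 4.896269
  t = 6.0000: CF_t = 5.900000, DF = 0.799495, PV = 4.717022
  t = 7.0000: CF_t = 5.900000, DF = 0.770227, PV = 4.544337
  t = 8.0000: CF_t = 5.900000, DF = 0.742030, PV = 4.377974
  t = 9.0000: CF_t = 5.900000, DF = 0.714865, PV = 4.217701
  t = 10.0000: CF_t = 105.900000, DF = 0.688694, PV = 72.932722
Price P = sum_t PV_t = 117.203738
Macaulay numerator sum_t t * PV_t:
  t * PV_t at t = 1.0000: 5.684008
  t * PV_t at t = 2.0000: 10.951845
  t * PV_t at t = 3.0000: 15.826366
  t * PV_t at t = 4.0000: 20.329308
  t * PV_t at t = 5.0000: 24.481344
  t * PV_t at t = 6.0000: 28.302131
  t * PV_t at t = 7.0000: 31.810359
  t * PV_t at t = 8.0000: 35.023792
  t * PV_t at t = 9.0000: 37.959313
  t * PV_t at t = 10.0000: 729.327224
Macaulay duration D = (sum_t t * PV_t) / P = 939.695690 / 117.203738 = 8.017626

Answer: Macaulay duration = 8.0176 years


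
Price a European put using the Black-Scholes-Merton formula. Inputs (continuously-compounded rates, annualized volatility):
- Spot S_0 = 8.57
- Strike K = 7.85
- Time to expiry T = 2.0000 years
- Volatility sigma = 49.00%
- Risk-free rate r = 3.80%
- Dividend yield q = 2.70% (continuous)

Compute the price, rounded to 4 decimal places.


d1 = (ln(S/K) + (r - q + 0.5*sigma^2) * T) / (sigma * sqrt(T)) = 0.50486587
d2 = d1 - sigma * sqrt(T) = -0.18809877
exp(-rT) = 0.92681621; exp(-qT) = 0.94743211
P = K * exp(-rT) * N(-d2) - S_0 * exp(-qT) * N(-d1)
N(-d1) = 0.30682652; N(-d2) = 0.57460039
P = 7.8500 * 0.92681621 * 0.57460039 - 8.5700 * 0.94743211 * 0.30682652 = 1.6892

Answer: Price = 1.6892


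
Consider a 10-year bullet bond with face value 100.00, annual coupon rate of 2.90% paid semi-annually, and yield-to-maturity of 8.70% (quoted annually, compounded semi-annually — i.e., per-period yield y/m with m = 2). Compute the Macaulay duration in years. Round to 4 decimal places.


Coupon per period c = face * coupon_rate / m = 1.450000
Periods per year m = 2; per-period yield y/m = 0.043500
Number of cashflows N = 20
Cashflows (t years, CF_t, discount factor 1/(1+y/m)^(m*t), PV):
  t = 0.5000: CF_t = 1.450000, DF = 0.958313, PV = 1.389554
  t = 1.0000: CF_t = 1.450000, DF = 0.918365, PV = 1.331629
  t = 1.5000: CF_t = 1.450000, DF = 0.880081, PV = 1.276117
  t = 2.0000: CF_t = 1.450000, DF = 0.843393, PV = 1.222920
  t = 2.5000: CF_t = 1.450000, DF = 0.808235, PV = 1.171941
  t = 3.0000: CF_t = 1.450000, DF = 0.774543, PV = 1.123087
  t = 3.5000: CF_t = 1.450000, DF = 0.742254, PV = 1.076269
  t = 4.0000: CF_t = 1.450000, DF = 0.711312, PV = 1.031403
  t = 4.5000: CF_t = 1.450000, DF = 0.681660, PV = 0.988407
  t = 5.0000: CF_t = 1.450000, DF = 0.653244, PV = 0.947204
  t = 5.5000: CF_t = 1.450000, DF = 0.626013, PV = 0.907718
  t = 6.0000: CF_t = 1.450000, DF = 0.599916, PV = 0.869878
  t = 6.5000: CF_t = 1.450000, DF = 0.574908, PV = 0.833616
  t = 7.0000: CF_t = 1.450000, DF = 0.550942, PV = 0.798865
  t = 7.5000: CF_t = 1.450000, DF = 0.527975, PV = 0.765563
  t = 8.0000: CF_t = 1.450000, DF = 0.505965, PV = 0.733650
  t = 8.5000: CF_t = 1.450000, DF = 0.484873, PV = 0.703066
  t = 9.0000: CF_t = 1.450000, DF = 0.464661, PV = 0.673758
  t = 9.5000: CF_t = 1.450000, DF = 0.445290, PV = 0.645671
  t = 10.0000: CF_t = 101.450000, DF = 0.426728, PV = 43.291535
Price P = sum_t PV_t = 61.781853
Macaulay numerator sum_t t * PV_t:
  t * PV_t at t = 0.5000: 0.694777
  t * PV_t at t = 1.0000: 1.331629
  t * PV_t at t = 1.5000: 1.914176
  t * PV_t at t = 2.0000: 2.445841
  t * PV_t at t = 2.5000: 2.929852
  t * PV_t at t = 3.0000: 3.369260
  t * PV_t at t = 3.5000: 3.766941
  t * PV_t at t = 4.0000: 4.125612
  t * PV_t at t = 4.5000: 4.447833
  t * PV_t at t = 5.0000: 4.736019
  t * PV_t at t = 5.5000: 4.992450
  t * PV_t at t = 6.0000: 5.219271
  t * PV_t at t = 6.5000: 5.418505
  t * PV_t at t = 7.0000: 5.592058
  t * PV_t at t = 7.5000: 5.741726
  t * PV_t at t = 8.0000: 5.869198
  t * PV_t at t = 8.5000: 5.976064
  t * PV_t at t = 9.0000: 6.063821
  t * PV_t at t = 9.5000: 6.133876
  t * PV_t at t = 10.0000: 432.915348
Macaulay duration D = (sum_t t * PV_t) / P = 513.684256 / 61.781853 = 8.314484

Answer: Macaulay duration = 8.3145 years


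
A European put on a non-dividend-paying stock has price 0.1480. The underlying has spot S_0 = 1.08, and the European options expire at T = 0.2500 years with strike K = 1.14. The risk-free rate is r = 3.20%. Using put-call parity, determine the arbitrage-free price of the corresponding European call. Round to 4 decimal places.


Answer: Call price = 0.0971

Derivation:
Put-call parity: C - P = S_0 * exp(-qT) - K * exp(-rT).
S_0 * exp(-qT) = 1.0800 * 1.00000000 = 1.08000000
K * exp(-rT) = 1.1400 * 0.99203191 = 1.13091638
C = P + S*exp(-qT) - K*exp(-rT)
C = 0.1480 + 1.08000000 - 1.13091638 = 0.0971


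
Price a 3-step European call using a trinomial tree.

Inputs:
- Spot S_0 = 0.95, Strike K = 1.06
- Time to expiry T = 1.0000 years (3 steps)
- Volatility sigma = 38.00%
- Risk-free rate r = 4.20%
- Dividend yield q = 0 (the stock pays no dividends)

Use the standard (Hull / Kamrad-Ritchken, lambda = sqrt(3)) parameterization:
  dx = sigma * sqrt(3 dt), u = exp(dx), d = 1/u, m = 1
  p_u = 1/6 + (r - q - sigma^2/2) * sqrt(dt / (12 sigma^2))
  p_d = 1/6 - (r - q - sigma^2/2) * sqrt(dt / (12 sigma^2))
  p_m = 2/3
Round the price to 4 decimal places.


dt = T/N = 0.333333; dx = sigma*sqrt(3*dt) = 0.380000
u = exp(dx) = 1.462285; d = 1/u = 0.683861
p_u = 0.153421, p_m = 0.666667, p_d = 0.179912
Discount per step: exp(-r*dt) = 0.986098
Stock lattice S(k, j) with j the centered position index:
  k=0: S(0,+0) = 0.9500
  k=1: S(1,-1) = 0.6497; S(1,+0) = 0.9500; S(1,+1) = 1.3892
  k=2: S(2,-2) = 0.4443; S(2,-1) = 0.6497; S(2,+0) = 0.9500; S(2,+1) = 1.3892; S(2,+2) = 2.0314
  k=3: S(3,-3) = 0.3038; S(3,-2) = 0.4443; S(3,-1) = 0.6497; S(3,+0) = 0.9500; S(3,+1) = 1.3892; S(3,+2) = 2.0314; S(3,+3) = 2.9704
Terminal payoffs V(N, j) = max(S_T - K, 0):
  V(3,-3) = 0.000000; V(3,-2) = 0.000000; V(3,-1) = 0.000000; V(3,+0) = 0.000000; V(3,+1) = 0.329170; V(3,+2) = 0.971362; V(3,+3) = 1.910430
Backward induction: V(k, j) = exp(-r*dt) * [p_u * V(k+1, j+1) + p_m * V(k+1, j) + p_d * V(k+1, j-1)]
  V(2,-2) = exp(-r*dt) * [p_u*0.000000 + p_m*0.000000 + p_d*0.000000] = 0.000000
  V(2,-1) = exp(-r*dt) * [p_u*0.000000 + p_m*0.000000 + p_d*0.000000] = 0.000000
  V(2,+0) = exp(-r*dt) * [p_u*0.329170 + p_m*0.000000 + p_d*0.000000] = 0.049800
  V(2,+1) = exp(-r*dt) * [p_u*0.971362 + p_m*0.329170 + p_d*0.000000] = 0.363352
  V(2,+2) = exp(-r*dt) * [p_u*1.910430 + p_m*0.971362 + p_d*0.329170] = 0.985996
  V(1,-1) = exp(-r*dt) * [p_u*0.049800 + p_m*0.000000 + p_d*0.000000] = 0.007534
  V(1,+0) = exp(-r*dt) * [p_u*0.363352 + p_m*0.049800 + p_d*0.000000] = 0.087709
  V(1,+1) = exp(-r*dt) * [p_u*0.985996 + p_m*0.363352 + p_d*0.049800] = 0.396871
  V(0,+0) = exp(-r*dt) * [p_u*0.396871 + p_m*0.087709 + p_d*0.007534] = 0.119038

Answer: Price = V(0,0) = 0.1190


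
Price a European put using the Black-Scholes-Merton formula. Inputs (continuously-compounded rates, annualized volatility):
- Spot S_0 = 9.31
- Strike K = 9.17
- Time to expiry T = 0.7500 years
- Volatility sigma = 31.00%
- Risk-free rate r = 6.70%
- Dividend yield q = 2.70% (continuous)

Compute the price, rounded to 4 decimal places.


Answer: Price = 0.7647

Derivation:
d1 = (ln(S/K) + (r - q + 0.5*sigma^2) * T) / (sigma * sqrt(T)) = 0.30241721
d2 = d1 - sigma * sqrt(T) = 0.03394933
exp(-rT) = 0.95099165; exp(-qT) = 0.97995365
P = K * exp(-rT) * N(-d2) - S_0 * exp(-qT) * N(-d1)
N(-d1) = 0.38116702; N(-d2) = 0.48645878
P = 9.1700 * 0.95099165 * 0.48645878 - 9.3100 * 0.97995365 * 0.38116702 = 0.7647


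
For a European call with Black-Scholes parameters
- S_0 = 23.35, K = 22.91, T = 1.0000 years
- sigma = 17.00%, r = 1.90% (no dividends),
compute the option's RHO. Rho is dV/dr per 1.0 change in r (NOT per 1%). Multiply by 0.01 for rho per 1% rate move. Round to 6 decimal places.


Answer: Rho = 12.478972

Derivation:
d1 = 0.3086675744; d2 = 0.1386675744
phi(d1) = 0.3803831028; exp(-qT) = 1.0000000000; exp(-rT) = 0.9811793622
N(d2) = 0.5551435788
Rho = K*T*exp(-rT)*N(d2) = 22.9100 * 1.0000 * 0.9811793622 * 0.5551435788 = 12.478972


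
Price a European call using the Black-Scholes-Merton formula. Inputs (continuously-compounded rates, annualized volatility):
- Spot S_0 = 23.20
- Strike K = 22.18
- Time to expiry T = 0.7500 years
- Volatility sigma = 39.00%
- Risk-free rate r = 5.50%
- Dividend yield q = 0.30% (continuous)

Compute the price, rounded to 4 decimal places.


Answer: Price = 4.0020

Derivation:
d1 = (ln(S/K) + (r - q + 0.5*sigma^2) * T) / (sigma * sqrt(T)) = 0.41746509
d2 = d1 - sigma * sqrt(T) = 0.07971519
exp(-rT) = 0.95958920; exp(-qT) = 0.99775253
C = S_0 * exp(-qT) * N(d1) - K * exp(-rT) * N(d2)
N(d1) = 0.66183087; N(d2) = 0.53176811
C = 23.2000 * 0.99775253 * 0.66183087 - 22.1800 * 0.95958920 * 0.53176811 = 4.0020


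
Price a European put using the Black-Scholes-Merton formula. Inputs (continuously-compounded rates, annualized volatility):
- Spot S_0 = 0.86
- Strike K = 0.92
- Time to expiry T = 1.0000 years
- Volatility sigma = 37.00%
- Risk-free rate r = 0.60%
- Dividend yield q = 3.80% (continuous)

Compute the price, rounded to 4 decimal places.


Answer: Price = 0.1757

Derivation:
d1 = (ln(S/K) + (r - q + 0.5*sigma^2) * T) / (sigma * sqrt(T)) = -0.08376022
d2 = d1 - sigma * sqrt(T) = -0.45376022
exp(-rT) = 0.99401796; exp(-qT) = 0.96271294
P = K * exp(-rT) * N(-d2) - S_0 * exp(-qT) * N(-d1)
N(-d1) = 0.53337646; N(-d2) = 0.67499929
P = 0.9200 * 0.99401796 * 0.67499929 - 0.8600 * 0.96271294 * 0.53337646 = 0.1757


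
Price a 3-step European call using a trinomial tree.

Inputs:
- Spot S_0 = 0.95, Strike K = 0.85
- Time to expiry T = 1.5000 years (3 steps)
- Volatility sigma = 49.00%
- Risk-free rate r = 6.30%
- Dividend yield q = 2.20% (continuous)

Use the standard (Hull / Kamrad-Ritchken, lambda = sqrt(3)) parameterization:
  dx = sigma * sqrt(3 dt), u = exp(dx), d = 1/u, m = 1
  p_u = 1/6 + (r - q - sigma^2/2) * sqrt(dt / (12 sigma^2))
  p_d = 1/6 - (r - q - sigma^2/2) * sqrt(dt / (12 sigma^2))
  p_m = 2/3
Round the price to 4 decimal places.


Answer: Price = V(0,0) = 0.2739

Derivation:
dt = T/N = 0.500000; dx = sigma*sqrt(3*dt) = 0.600125
u = exp(dx) = 1.822347; d = 1/u = 0.548743
p_u = 0.133736, p_m = 0.666667, p_d = 0.199597
Discount per step: exp(-r*dt) = 0.968991
Stock lattice S(k, j) with j the centered position index:
  k=0: S(0,+0) = 0.9500
  k=1: S(1,-1) = 0.5213; S(1,+0) = 0.9500; S(1,+1) = 1.7312
  k=2: S(2,-2) = 0.2861; S(2,-1) = 0.5213; S(2,+0) = 0.9500; S(2,+1) = 1.7312; S(2,+2) = 3.1549
  k=3: S(3,-3) = 0.1570; S(3,-2) = 0.2861; S(3,-1) = 0.5213; S(3,+0) = 0.9500; S(3,+1) = 1.7312; S(3,+2) = 3.1549; S(3,+3) = 5.7493
Terminal payoffs V(N, j) = max(S_T - K, 0):
  V(3,-3) = 0.000000; V(3,-2) = 0.000000; V(3,-1) = 0.000000; V(3,+0) = 0.100000; V(3,+1) = 0.881229; V(3,+2) = 2.304900; V(3,+3) = 4.899320
Backward induction: V(k, j) = exp(-r*dt) * [p_u * V(k+1, j+1) + p_m * V(k+1, j) + p_d * V(k+1, j-1)]
  V(2,-2) = exp(-r*dt) * [p_u*0.000000 + p_m*0.000000 + p_d*0.000000] = 0.000000
  V(2,-1) = exp(-r*dt) * [p_u*0.100000 + p_m*0.000000 + p_d*0.000000] = 0.012959
  V(2,+0) = exp(-r*dt) * [p_u*0.881229 + p_m*0.100000 + p_d*0.000000] = 0.178797
  V(2,+1) = exp(-r*dt) * [p_u*2.304900 + p_m*0.881229 + p_d*0.100000] = 0.887299
  V(2,+2) = exp(-r*dt) * [p_u*4.899320 + p_m*2.304900 + p_d*0.881229] = 2.294286
  V(1,-1) = exp(-r*dt) * [p_u*0.178797 + p_m*0.012959 + p_d*0.000000] = 0.031541
  V(1,+0) = exp(-r*dt) * [p_u*0.887299 + p_m*0.178797 + p_d*0.012959] = 0.232992
  V(1,+1) = exp(-r*dt) * [p_u*2.294286 + p_m*0.887299 + p_d*0.178797] = 0.905085
  V(0,+0) = exp(-r*dt) * [p_u*0.905085 + p_m*0.232992 + p_d*0.031541] = 0.273901
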